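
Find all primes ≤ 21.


Checking each candidate:
Condition: primes ≤ 21
Result = {2, 3, 5, 7, 11, 13, 17, 19}

{2, 3, 5, 7, 11, 13, 17, 19}


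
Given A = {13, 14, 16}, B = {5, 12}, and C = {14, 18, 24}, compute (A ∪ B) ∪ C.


A ∪ B = {5, 12, 13, 14, 16}
(A ∪ B) ∪ C = {5, 12, 13, 14, 16, 18, 24}

A ∪ B ∪ C = {5, 12, 13, 14, 16, 18, 24}


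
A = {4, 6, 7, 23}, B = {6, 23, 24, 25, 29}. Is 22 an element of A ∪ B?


A = {4, 6, 7, 23}, B = {6, 23, 24, 25, 29}
A ∪ B = all elements in A or B
A ∪ B = {4, 6, 7, 23, 24, 25, 29}
Checking if 22 ∈ A ∪ B
22 is not in A ∪ B → False

22 ∉ A ∪ B


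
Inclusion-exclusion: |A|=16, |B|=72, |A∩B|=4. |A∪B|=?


|A ∪ B| = |A| + |B| - |A ∩ B|
= 16 + 72 - 4
= 84

|A ∪ B| = 84


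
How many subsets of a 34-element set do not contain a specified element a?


Subsets of A avoiding a are subsets of A \ {a}, which has 33 elements.
Count = 2^(n-1) = 2^33
= 8589934592

Number of subsets avoiding a = 8589934592


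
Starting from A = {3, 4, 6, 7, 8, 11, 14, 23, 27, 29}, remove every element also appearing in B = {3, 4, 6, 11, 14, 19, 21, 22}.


A \ B = elements in A but not in B
A = {3, 4, 6, 7, 8, 11, 14, 23, 27, 29}
B = {3, 4, 6, 11, 14, 19, 21, 22}
Remove from A any elements in B
A \ B = {7, 8, 23, 27, 29}

A \ B = {7, 8, 23, 27, 29}


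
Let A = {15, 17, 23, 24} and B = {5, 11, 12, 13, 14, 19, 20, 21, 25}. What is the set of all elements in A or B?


A ∪ B = all elements in A or B (or both)
A = {15, 17, 23, 24}
B = {5, 11, 12, 13, 14, 19, 20, 21, 25}
A ∪ B = {5, 11, 12, 13, 14, 15, 17, 19, 20, 21, 23, 24, 25}

A ∪ B = {5, 11, 12, 13, 14, 15, 17, 19, 20, 21, 23, 24, 25}


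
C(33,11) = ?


C(n,k) = n! / (k!(n-k)!)
C(33,11) = 33! / (11!22!)
= 193536720

C(33,11) = 193536720


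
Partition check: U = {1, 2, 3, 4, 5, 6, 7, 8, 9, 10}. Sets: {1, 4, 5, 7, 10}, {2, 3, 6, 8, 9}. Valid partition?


A partition requires: (1) non-empty parts, (2) pairwise disjoint, (3) union = U
Parts: {1, 4, 5, 7, 10}, {2, 3, 6, 8, 9}
Union of parts: {1, 2, 3, 4, 5, 6, 7, 8, 9, 10}
U = {1, 2, 3, 4, 5, 6, 7, 8, 9, 10}
All non-empty? True
Pairwise disjoint? True
Covers U? True

Yes, valid partition


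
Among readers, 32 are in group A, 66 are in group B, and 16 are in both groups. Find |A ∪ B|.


|A ∪ B| = |A| + |B| - |A ∩ B|
= 32 + 66 - 16
= 82

|A ∪ B| = 82


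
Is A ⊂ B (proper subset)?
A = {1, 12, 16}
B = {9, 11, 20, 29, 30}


A ⊂ B requires: A ⊆ B AND A ≠ B.
A ⊆ B? No
A ⊄ B, so A is not a proper subset.

No, A is not a proper subset of B


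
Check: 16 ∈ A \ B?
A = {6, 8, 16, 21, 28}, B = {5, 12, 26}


A = {6, 8, 16, 21, 28}, B = {5, 12, 26}
A \ B = elements in A but not in B
A \ B = {6, 8, 16, 21, 28}
Checking if 16 ∈ A \ B
16 is in A \ B → True

16 ∈ A \ B


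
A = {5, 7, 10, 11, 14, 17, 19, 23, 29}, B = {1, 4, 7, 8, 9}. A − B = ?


A \ B = elements in A but not in B
A = {5, 7, 10, 11, 14, 17, 19, 23, 29}
B = {1, 4, 7, 8, 9}
Remove from A any elements in B
A \ B = {5, 10, 11, 14, 17, 19, 23, 29}

A \ B = {5, 10, 11, 14, 17, 19, 23, 29}


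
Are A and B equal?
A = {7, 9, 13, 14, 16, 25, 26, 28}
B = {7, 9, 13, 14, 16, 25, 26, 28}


Two sets are equal iff they have exactly the same elements.
A = {7, 9, 13, 14, 16, 25, 26, 28}
B = {7, 9, 13, 14, 16, 25, 26, 28}
Same elements → A = B

Yes, A = B


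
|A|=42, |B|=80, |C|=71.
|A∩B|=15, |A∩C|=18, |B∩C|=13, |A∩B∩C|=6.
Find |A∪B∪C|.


|A∪B∪C| = |A|+|B|+|C| - |A∩B|-|A∩C|-|B∩C| + |A∩B∩C|
= 42+80+71 - 15-18-13 + 6
= 193 - 46 + 6
= 153

|A ∪ B ∪ C| = 153


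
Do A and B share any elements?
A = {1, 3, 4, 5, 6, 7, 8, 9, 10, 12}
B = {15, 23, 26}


Disjoint means A ∩ B = ∅.
A ∩ B = ∅
A ∩ B = ∅, so A and B are disjoint.

No — A and B share no elements (A ∩ B = ∅), so they are disjoint


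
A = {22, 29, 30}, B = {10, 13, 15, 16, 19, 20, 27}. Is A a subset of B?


A ⊆ B means every element of A is in B.
Elements in A not in B: {22, 29, 30}
So A ⊄ B.

No, A ⊄ B


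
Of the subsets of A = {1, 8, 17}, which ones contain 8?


A subset of A contains 8 iff the remaining 2 elements form any subset of A \ {8}.
Count: 2^(n-1) = 2^2 = 4
Subsets containing 8: {8}, {1, 8}, {8, 17}, {1, 8, 17}

Subsets containing 8 (4 total): {8}, {1, 8}, {8, 17}, {1, 8, 17}


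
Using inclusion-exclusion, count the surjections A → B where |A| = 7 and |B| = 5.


n = |A| = 7, k = |B| = 5. Surjections via inclusion-exclusion:
S(n,k) = Σ(-1)^i × C(k,i) × (k-i)^n, i=0 to k
i=0: (-1)^0×C(5,0)×5^7 = 78125
i=1: (-1)^1×C(5,1)×4^7 = -81920
i=2: (-1)^2×C(5,2)×3^7 = 21870
i=3: (-1)^3×C(5,3)×2^7 = -1280
i=4: (-1)^4×C(5,4)×1^7 = 5
i=5: (-1)^5×C(5,5)×0^7 = 0
Total = 16800

Number of surjections = 16800


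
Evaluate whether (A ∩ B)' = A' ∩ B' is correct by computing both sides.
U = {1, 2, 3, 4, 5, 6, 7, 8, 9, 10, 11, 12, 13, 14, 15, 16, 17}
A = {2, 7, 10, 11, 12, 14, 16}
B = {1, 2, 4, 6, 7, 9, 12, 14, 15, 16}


LHS: A ∩ B = {2, 7, 12, 14, 16}
(A ∩ B)' = U \ (A ∩ B) = {1, 3, 4, 5, 6, 8, 9, 10, 11, 13, 15, 17}
A' = {1, 3, 4, 5, 6, 8, 9, 13, 15, 17}, B' = {3, 5, 8, 10, 11, 13, 17}
Claimed RHS: A' ∩ B' = {3, 5, 8, 13, 17}
Identity is INVALID: LHS = {1, 3, 4, 5, 6, 8, 9, 10, 11, 13, 15, 17} but the RHS claimed here equals {3, 5, 8, 13, 17}. The correct form is (A ∩ B)' = A' ∪ B'.

Identity is invalid: (A ∩ B)' = {1, 3, 4, 5, 6, 8, 9, 10, 11, 13, 15, 17} but A' ∩ B' = {3, 5, 8, 13, 17}. The correct De Morgan law is (A ∩ B)' = A' ∪ B'.


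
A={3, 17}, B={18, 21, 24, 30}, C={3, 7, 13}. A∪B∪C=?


A ∪ B = {3, 17, 18, 21, 24, 30}
(A ∪ B) ∪ C = {3, 7, 13, 17, 18, 21, 24, 30}

A ∪ B ∪ C = {3, 7, 13, 17, 18, 21, 24, 30}


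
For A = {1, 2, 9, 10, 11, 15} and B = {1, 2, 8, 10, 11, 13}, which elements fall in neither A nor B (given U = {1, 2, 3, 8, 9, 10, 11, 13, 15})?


A = {1, 2, 9, 10, 11, 15}
B = {1, 2, 8, 10, 11, 13}
Region: in neither A nor B (given U = {1, 2, 3, 8, 9, 10, 11, 13, 15})
Elements: {3}

Elements in neither A nor B (given U = {1, 2, 3, 8, 9, 10, 11, 13, 15}): {3}


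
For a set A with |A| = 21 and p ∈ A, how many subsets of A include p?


Subsets of A containing p correspond to subsets of A \ {p}, which has 20 elements.
Count = 2^(n-1) = 2^20
= 1048576

Number of subsets containing p = 1048576


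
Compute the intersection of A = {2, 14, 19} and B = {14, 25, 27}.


A ∩ B = elements in both A and B
A = {2, 14, 19}
B = {14, 25, 27}
A ∩ B = {14}

A ∩ B = {14}


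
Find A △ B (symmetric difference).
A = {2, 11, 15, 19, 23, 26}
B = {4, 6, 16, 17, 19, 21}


A △ B = (A \ B) ∪ (B \ A) = elements in exactly one of A or B
A \ B = {2, 11, 15, 23, 26}
B \ A = {4, 6, 16, 17, 21}
A △ B = {2, 4, 6, 11, 15, 16, 17, 21, 23, 26}

A △ B = {2, 4, 6, 11, 15, 16, 17, 21, 23, 26}


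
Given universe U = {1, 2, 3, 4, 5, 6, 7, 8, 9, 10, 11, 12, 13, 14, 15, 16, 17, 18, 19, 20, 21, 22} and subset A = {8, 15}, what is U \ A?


Aᶜ = U \ A = elements in U but not in A
U = {1, 2, 3, 4, 5, 6, 7, 8, 9, 10, 11, 12, 13, 14, 15, 16, 17, 18, 19, 20, 21, 22}
A = {8, 15}
Aᶜ = {1, 2, 3, 4, 5, 6, 7, 9, 10, 11, 12, 13, 14, 16, 17, 18, 19, 20, 21, 22}

Aᶜ = {1, 2, 3, 4, 5, 6, 7, 9, 10, 11, 12, 13, 14, 16, 17, 18, 19, 20, 21, 22}


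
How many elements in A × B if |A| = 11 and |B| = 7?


|A × B| = |A| × |B|
= 11 × 7
= 77

|A × B| = 77


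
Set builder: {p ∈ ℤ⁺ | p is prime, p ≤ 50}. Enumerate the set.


Checking each candidate:
Condition: primes ≤ 50
Result = {2, 3, 5, 7, 11, 13, 17, 19, 23, 29, 31, 37, 41, 43, 47}

{2, 3, 5, 7, 11, 13, 17, 19, 23, 29, 31, 37, 41, 43, 47}


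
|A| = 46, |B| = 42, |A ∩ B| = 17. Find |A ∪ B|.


|A ∪ B| = |A| + |B| - |A ∩ B|
= 46 + 42 - 17
= 71

|A ∪ B| = 71


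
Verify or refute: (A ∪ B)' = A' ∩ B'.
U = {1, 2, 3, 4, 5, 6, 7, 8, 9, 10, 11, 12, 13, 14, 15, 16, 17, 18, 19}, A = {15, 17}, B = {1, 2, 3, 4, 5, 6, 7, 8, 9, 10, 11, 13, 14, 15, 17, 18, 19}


LHS: A ∪ B = {1, 2, 3, 4, 5, 6, 7, 8, 9, 10, 11, 13, 14, 15, 17, 18, 19}
(A ∪ B)' = U \ (A ∪ B) = {12, 16}
A' = {1, 2, 3, 4, 5, 6, 7, 8, 9, 10, 11, 12, 13, 14, 16, 18, 19}, B' = {12, 16}
Claimed RHS: A' ∩ B' = {12, 16}
Identity is VALID: LHS = RHS = {12, 16} ✓

Identity is valid. (A ∪ B)' = A' ∩ B' = {12, 16}


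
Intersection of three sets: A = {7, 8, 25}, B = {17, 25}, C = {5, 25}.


A ∩ B = {25}
(A ∩ B) ∩ C = {25}

A ∩ B ∩ C = {25}


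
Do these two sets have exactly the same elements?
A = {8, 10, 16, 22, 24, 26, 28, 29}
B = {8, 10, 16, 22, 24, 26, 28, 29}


Two sets are equal iff they have exactly the same elements.
A = {8, 10, 16, 22, 24, 26, 28, 29}
B = {8, 10, 16, 22, 24, 26, 28, 29}
Same elements → A = B

Yes, A = B


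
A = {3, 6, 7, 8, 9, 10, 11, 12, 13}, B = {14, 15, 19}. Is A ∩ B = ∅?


Disjoint means A ∩ B = ∅.
A ∩ B = ∅
A ∩ B = ∅, so A and B are disjoint.

Yes, A and B are disjoint


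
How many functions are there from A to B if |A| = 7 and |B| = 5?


Each of |A| = 7 inputs maps to any of |B| = 5 outputs.
# functions = |B|^|A| = 5^7
= 78125

Number of functions = 78125


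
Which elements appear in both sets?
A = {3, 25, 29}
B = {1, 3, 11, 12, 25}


A ∩ B = elements in both A and B
A = {3, 25, 29}
B = {1, 3, 11, 12, 25}
A ∩ B = {3, 25}

A ∩ B = {3, 25}


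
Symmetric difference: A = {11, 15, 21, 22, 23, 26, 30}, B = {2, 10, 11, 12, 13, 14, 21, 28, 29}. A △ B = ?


A △ B = (A \ B) ∪ (B \ A) = elements in exactly one of A or B
A \ B = {15, 22, 23, 26, 30}
B \ A = {2, 10, 12, 13, 14, 28, 29}
A △ B = {2, 10, 12, 13, 14, 15, 22, 23, 26, 28, 29, 30}

A △ B = {2, 10, 12, 13, 14, 15, 22, 23, 26, 28, 29, 30}


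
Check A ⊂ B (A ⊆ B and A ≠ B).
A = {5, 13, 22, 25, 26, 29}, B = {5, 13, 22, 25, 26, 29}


A ⊂ B requires: A ⊆ B AND A ≠ B.
A ⊆ B? Yes
A = B? Yes
A = B, so A is not a PROPER subset.

No, A is not a proper subset of B


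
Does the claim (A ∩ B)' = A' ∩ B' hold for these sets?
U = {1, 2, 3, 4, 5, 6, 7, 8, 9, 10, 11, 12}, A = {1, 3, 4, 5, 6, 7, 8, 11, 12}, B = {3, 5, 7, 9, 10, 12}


LHS: A ∩ B = {3, 5, 7, 12}
(A ∩ B)' = U \ (A ∩ B) = {1, 2, 4, 6, 8, 9, 10, 11}
A' = {2, 9, 10}, B' = {1, 2, 4, 6, 8, 11}
Claimed RHS: A' ∩ B' = {2}
Identity is INVALID: LHS = {1, 2, 4, 6, 8, 9, 10, 11} but the RHS claimed here equals {2}. The correct form is (A ∩ B)' = A' ∪ B'.

Identity is invalid: (A ∩ B)' = {1, 2, 4, 6, 8, 9, 10, 11} but A' ∩ B' = {2}. The correct De Morgan law is (A ∩ B)' = A' ∪ B'.


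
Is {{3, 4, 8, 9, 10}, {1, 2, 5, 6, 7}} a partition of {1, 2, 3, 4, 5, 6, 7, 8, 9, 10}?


A partition requires: (1) non-empty parts, (2) pairwise disjoint, (3) union = U
Parts: {3, 4, 8, 9, 10}, {1, 2, 5, 6, 7}
Union of parts: {1, 2, 3, 4, 5, 6, 7, 8, 9, 10}
U = {1, 2, 3, 4, 5, 6, 7, 8, 9, 10}
All non-empty? True
Pairwise disjoint? True
Covers U? True

Yes, valid partition


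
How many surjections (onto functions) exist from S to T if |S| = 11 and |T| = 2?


n = |S| = 11, k = |T| = 2. Surjections via inclusion-exclusion:
S(n,k) = Σ(-1)^i × C(k,i) × (k-i)^n, i=0 to k
i=0: (-1)^0×C(2,0)×2^11 = 2048
i=1: (-1)^1×C(2,1)×1^11 = -2
i=2: (-1)^2×C(2,2)×0^11 = 0
Total = 2046

Number of surjections = 2046


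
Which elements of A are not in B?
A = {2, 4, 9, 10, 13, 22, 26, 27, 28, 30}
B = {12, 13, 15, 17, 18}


A \ B = elements in A but not in B
A = {2, 4, 9, 10, 13, 22, 26, 27, 28, 30}
B = {12, 13, 15, 17, 18}
Remove from A any elements in B
A \ B = {2, 4, 9, 10, 22, 26, 27, 28, 30}

A \ B = {2, 4, 9, 10, 22, 26, 27, 28, 30}


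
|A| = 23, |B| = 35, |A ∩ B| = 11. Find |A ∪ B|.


|A ∪ B| = |A| + |B| - |A ∩ B|
= 23 + 35 - 11
= 47

|A ∪ B| = 47


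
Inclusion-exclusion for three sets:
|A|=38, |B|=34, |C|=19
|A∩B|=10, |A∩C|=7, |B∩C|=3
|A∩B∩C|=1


|A∪B∪C| = |A|+|B|+|C| - |A∩B|-|A∩C|-|B∩C| + |A∩B∩C|
= 38+34+19 - 10-7-3 + 1
= 91 - 20 + 1
= 72

|A ∪ B ∪ C| = 72


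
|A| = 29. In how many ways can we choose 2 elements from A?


C(n,k) = n! / (k!(n-k)!)
C(29,2) = 29! / (2!27!)
= 406

C(29,2) = 406


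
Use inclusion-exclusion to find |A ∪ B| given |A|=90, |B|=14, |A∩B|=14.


|A ∪ B| = |A| + |B| - |A ∩ B|
= 90 + 14 - 14
= 90

|A ∪ B| = 90


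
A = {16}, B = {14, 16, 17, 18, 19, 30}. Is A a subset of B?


A ⊆ B means every element of A is in B.
All elements of A are in B.
So A ⊆ B.

Yes, A ⊆ B


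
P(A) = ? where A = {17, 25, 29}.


|A| = 3, so |P(A)| = 2^3 = 8
Enumerate subsets by cardinality (0 to 3):
∅, {17}, {25}, {29}, {17, 25}, {17, 29}, {25, 29}, {17, 25, 29}

P(A) has 8 subsets: ∅, {17}, {25}, {29}, {17, 25}, {17, 29}, {25, 29}, {17, 25, 29}


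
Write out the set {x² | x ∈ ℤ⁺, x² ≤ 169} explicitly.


Checking each candidate:
Condition: positive perfect squares ≤ 169
Result = {1, 4, 9, 16, 25, 36, 49, 64, 81, 100, 121, 144, 169}

{1, 4, 9, 16, 25, 36, 49, 64, 81, 100, 121, 144, 169}


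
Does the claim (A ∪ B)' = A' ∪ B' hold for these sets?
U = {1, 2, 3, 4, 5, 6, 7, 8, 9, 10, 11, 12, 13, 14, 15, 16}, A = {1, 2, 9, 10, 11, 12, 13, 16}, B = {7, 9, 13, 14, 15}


LHS: A ∪ B = {1, 2, 7, 9, 10, 11, 12, 13, 14, 15, 16}
(A ∪ B)' = U \ (A ∪ B) = {3, 4, 5, 6, 8}
A' = {3, 4, 5, 6, 7, 8, 14, 15}, B' = {1, 2, 3, 4, 5, 6, 8, 10, 11, 12, 16}
Claimed RHS: A' ∪ B' = {1, 2, 3, 4, 5, 6, 7, 8, 10, 11, 12, 14, 15, 16}
Identity is INVALID: LHS = {3, 4, 5, 6, 8} but the RHS claimed here equals {1, 2, 3, 4, 5, 6, 7, 8, 10, 11, 12, 14, 15, 16}. The correct form is (A ∪ B)' = A' ∩ B'.

Identity is invalid: (A ∪ B)' = {3, 4, 5, 6, 8} but A' ∪ B' = {1, 2, 3, 4, 5, 6, 7, 8, 10, 11, 12, 14, 15, 16}. The correct De Morgan law is (A ∪ B)' = A' ∩ B'.


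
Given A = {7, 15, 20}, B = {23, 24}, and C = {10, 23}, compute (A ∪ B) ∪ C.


A ∪ B = {7, 15, 20, 23, 24}
(A ∪ B) ∪ C = {7, 10, 15, 20, 23, 24}

A ∪ B ∪ C = {7, 10, 15, 20, 23, 24}


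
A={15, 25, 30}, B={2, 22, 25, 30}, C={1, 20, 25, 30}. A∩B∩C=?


A ∩ B = {25, 30}
(A ∩ B) ∩ C = {25, 30}

A ∩ B ∩ C = {25, 30}


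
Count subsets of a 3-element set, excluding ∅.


Total subsets = 2^n = 2^3 = 8
Non-empty subsets exclude the empty set: 2^n - 1
= 8 - 1
= 7

Number of non-empty subsets = 7


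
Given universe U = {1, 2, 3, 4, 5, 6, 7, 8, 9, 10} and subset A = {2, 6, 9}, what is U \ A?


Aᶜ = U \ A = elements in U but not in A
U = {1, 2, 3, 4, 5, 6, 7, 8, 9, 10}
A = {2, 6, 9}
Aᶜ = {1, 3, 4, 5, 7, 8, 10}

Aᶜ = {1, 3, 4, 5, 7, 8, 10}


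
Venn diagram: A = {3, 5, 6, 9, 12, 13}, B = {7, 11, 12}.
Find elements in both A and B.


A = {3, 5, 6, 9, 12, 13}
B = {7, 11, 12}
Region: in both A and B
Elements: {12}

Elements in both A and B: {12}


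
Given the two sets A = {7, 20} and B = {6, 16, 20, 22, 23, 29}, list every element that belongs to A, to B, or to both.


A ∪ B = all elements in A or B (or both)
A = {7, 20}
B = {6, 16, 20, 22, 23, 29}
A ∪ B = {6, 7, 16, 20, 22, 23, 29}

A ∪ B = {6, 7, 16, 20, 22, 23, 29}


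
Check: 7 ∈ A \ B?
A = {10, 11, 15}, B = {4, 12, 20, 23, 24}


A = {10, 11, 15}, B = {4, 12, 20, 23, 24}
A \ B = elements in A but not in B
A \ B = {10, 11, 15}
Checking if 7 ∈ A \ B
7 is not in A \ B → False

7 ∉ A \ B


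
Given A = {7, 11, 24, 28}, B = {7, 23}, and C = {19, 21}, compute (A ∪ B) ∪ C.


A ∪ B = {7, 11, 23, 24, 28}
(A ∪ B) ∪ C = {7, 11, 19, 21, 23, 24, 28}

A ∪ B ∪ C = {7, 11, 19, 21, 23, 24, 28}


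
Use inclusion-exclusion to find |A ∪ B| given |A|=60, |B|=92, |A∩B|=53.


|A ∪ B| = |A| + |B| - |A ∩ B|
= 60 + 92 - 53
= 99

|A ∪ B| = 99


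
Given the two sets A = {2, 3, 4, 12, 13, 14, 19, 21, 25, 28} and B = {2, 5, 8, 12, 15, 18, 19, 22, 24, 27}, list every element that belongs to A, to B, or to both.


A ∪ B = all elements in A or B (or both)
A = {2, 3, 4, 12, 13, 14, 19, 21, 25, 28}
B = {2, 5, 8, 12, 15, 18, 19, 22, 24, 27}
A ∪ B = {2, 3, 4, 5, 8, 12, 13, 14, 15, 18, 19, 21, 22, 24, 25, 27, 28}

A ∪ B = {2, 3, 4, 5, 8, 12, 13, 14, 15, 18, 19, 21, 22, 24, 25, 27, 28}


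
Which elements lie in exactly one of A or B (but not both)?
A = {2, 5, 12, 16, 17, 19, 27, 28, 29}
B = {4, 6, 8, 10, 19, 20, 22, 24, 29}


A △ B = (A \ B) ∪ (B \ A) = elements in exactly one of A or B
A \ B = {2, 5, 12, 16, 17, 27, 28}
B \ A = {4, 6, 8, 10, 20, 22, 24}
A △ B = {2, 4, 5, 6, 8, 10, 12, 16, 17, 20, 22, 24, 27, 28}

A △ B = {2, 4, 5, 6, 8, 10, 12, 16, 17, 20, 22, 24, 27, 28}


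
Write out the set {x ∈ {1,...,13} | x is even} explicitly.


Checking each candidate:
Condition: even numbers in {1,...,13}
Result = {2, 4, 6, 8, 10, 12}

{2, 4, 6, 8, 10, 12}


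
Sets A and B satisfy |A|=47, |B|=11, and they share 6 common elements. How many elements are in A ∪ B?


|A ∪ B| = |A| + |B| - |A ∩ B|
= 47 + 11 - 6
= 52

|A ∪ B| = 52


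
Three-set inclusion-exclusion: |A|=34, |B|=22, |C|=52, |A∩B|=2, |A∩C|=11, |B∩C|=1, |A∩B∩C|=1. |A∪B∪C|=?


|A∪B∪C| = |A|+|B|+|C| - |A∩B|-|A∩C|-|B∩C| + |A∩B∩C|
= 34+22+52 - 2-11-1 + 1
= 108 - 14 + 1
= 95

|A ∪ B ∪ C| = 95


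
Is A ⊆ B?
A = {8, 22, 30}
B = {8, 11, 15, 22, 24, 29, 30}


A ⊆ B means every element of A is in B.
All elements of A are in B.
So A ⊆ B.

Yes, A ⊆ B


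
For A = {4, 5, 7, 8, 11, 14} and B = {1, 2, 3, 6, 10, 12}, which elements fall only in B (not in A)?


A = {4, 5, 7, 8, 11, 14}
B = {1, 2, 3, 6, 10, 12}
Region: only in B (not in A)
Elements: {1, 2, 3, 6, 10, 12}

Elements only in B (not in A): {1, 2, 3, 6, 10, 12}


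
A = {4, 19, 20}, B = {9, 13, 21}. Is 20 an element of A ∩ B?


A = {4, 19, 20}, B = {9, 13, 21}
A ∩ B = elements in both A and B
A ∩ B = ∅
Checking if 20 ∈ A ∩ B
20 is not in A ∩ B → False

20 ∉ A ∩ B


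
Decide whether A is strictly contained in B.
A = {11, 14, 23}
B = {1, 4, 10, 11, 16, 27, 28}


A ⊂ B requires: A ⊆ B AND A ≠ B.
A ⊆ B? No
A ⊄ B, so A is not a proper subset.

No, A is not a proper subset of B


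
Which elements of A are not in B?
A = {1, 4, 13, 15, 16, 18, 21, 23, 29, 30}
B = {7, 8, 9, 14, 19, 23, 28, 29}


A \ B = elements in A but not in B
A = {1, 4, 13, 15, 16, 18, 21, 23, 29, 30}
B = {7, 8, 9, 14, 19, 23, 28, 29}
Remove from A any elements in B
A \ B = {1, 4, 13, 15, 16, 18, 21, 30}

A \ B = {1, 4, 13, 15, 16, 18, 21, 30}


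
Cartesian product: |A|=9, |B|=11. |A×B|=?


|A × B| = |A| × |B|
= 9 × 11
= 99

|A × B| = 99


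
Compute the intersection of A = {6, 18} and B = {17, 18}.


A ∩ B = elements in both A and B
A = {6, 18}
B = {17, 18}
A ∩ B = {18}

A ∩ B = {18}


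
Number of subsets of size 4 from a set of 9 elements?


C(n,k) = n! / (k!(n-k)!)
C(9,4) = 9! / (4!5!)
= 126

C(9,4) = 126


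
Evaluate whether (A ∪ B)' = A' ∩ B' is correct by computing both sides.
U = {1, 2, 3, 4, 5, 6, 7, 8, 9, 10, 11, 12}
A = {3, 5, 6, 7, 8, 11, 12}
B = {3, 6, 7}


LHS: A ∪ B = {3, 5, 6, 7, 8, 11, 12}
(A ∪ B)' = U \ (A ∪ B) = {1, 2, 4, 9, 10}
A' = {1, 2, 4, 9, 10}, B' = {1, 2, 4, 5, 8, 9, 10, 11, 12}
Claimed RHS: A' ∩ B' = {1, 2, 4, 9, 10}
Identity is VALID: LHS = RHS = {1, 2, 4, 9, 10} ✓

Identity is valid. (A ∪ B)' = A' ∩ B' = {1, 2, 4, 9, 10}


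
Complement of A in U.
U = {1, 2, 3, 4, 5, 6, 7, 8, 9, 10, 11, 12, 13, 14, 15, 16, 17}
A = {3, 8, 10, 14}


Aᶜ = U \ A = elements in U but not in A
U = {1, 2, 3, 4, 5, 6, 7, 8, 9, 10, 11, 12, 13, 14, 15, 16, 17}
A = {3, 8, 10, 14}
Aᶜ = {1, 2, 4, 5, 6, 7, 9, 11, 12, 13, 15, 16, 17}

Aᶜ = {1, 2, 4, 5, 6, 7, 9, 11, 12, 13, 15, 16, 17}


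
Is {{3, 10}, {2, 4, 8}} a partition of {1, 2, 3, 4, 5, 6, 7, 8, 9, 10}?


A partition requires: (1) non-empty parts, (2) pairwise disjoint, (3) union = U
Parts: {3, 10}, {2, 4, 8}
Union of parts: {2, 3, 4, 8, 10}
U = {1, 2, 3, 4, 5, 6, 7, 8, 9, 10}
All non-empty? True
Pairwise disjoint? True
Covers U? False

No, not a valid partition


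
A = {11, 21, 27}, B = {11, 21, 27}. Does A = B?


Two sets are equal iff they have exactly the same elements.
A = {11, 21, 27}
B = {11, 21, 27}
Same elements → A = B

Yes, A = B


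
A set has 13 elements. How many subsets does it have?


Number of subsets = 2^n
= 2^13
= 8192

|P(A)| = 8192


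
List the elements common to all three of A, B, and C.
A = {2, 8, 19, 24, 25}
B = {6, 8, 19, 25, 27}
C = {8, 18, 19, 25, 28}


A ∩ B = {8, 19, 25}
(A ∩ B) ∩ C = {8, 19, 25}

A ∩ B ∩ C = {8, 19, 25}


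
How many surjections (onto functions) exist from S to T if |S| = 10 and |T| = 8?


n = |S| = 10, k = |T| = 8. Surjections via inclusion-exclusion:
S(n,k) = Σ(-1)^i × C(k,i) × (k-i)^n, i=0 to k
i=0: (-1)^0×C(8,0)×8^10 = 1073741824
i=1: (-1)^1×C(8,1)×7^10 = -2259801992
i=2: (-1)^2×C(8,2)×6^10 = 1693052928
i=3: (-1)^3×C(8,3)×5^10 = -546875000
i=4: (-1)^4×C(8,4)×4^10 = 73400320
i=5: (-1)^5×C(8,5)×3^10 = -3306744
i=6: (-1)^6×C(8,6)×2^10 = 28672
i=7: (-1)^7×C(8,7)×1^10 = -8
i=8: (-1)^8×C(8,8)×0^10 = 0
Total = 30240000

Number of surjections = 30240000


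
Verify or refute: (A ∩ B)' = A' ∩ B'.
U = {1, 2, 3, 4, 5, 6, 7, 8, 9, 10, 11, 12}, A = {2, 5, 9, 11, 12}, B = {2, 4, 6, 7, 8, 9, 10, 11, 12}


LHS: A ∩ B = {2, 9, 11, 12}
(A ∩ B)' = U \ (A ∩ B) = {1, 3, 4, 5, 6, 7, 8, 10}
A' = {1, 3, 4, 6, 7, 8, 10}, B' = {1, 3, 5}
Claimed RHS: A' ∩ B' = {1, 3}
Identity is INVALID: LHS = {1, 3, 4, 5, 6, 7, 8, 10} but the RHS claimed here equals {1, 3}. The correct form is (A ∩ B)' = A' ∪ B'.

Identity is invalid: (A ∩ B)' = {1, 3, 4, 5, 6, 7, 8, 10} but A' ∩ B' = {1, 3}. The correct De Morgan law is (A ∩ B)' = A' ∪ B'.


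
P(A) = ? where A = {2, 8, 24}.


|A| = 3, so |P(A)| = 2^3 = 8
Enumerate subsets by cardinality (0 to 3):
∅, {2}, {8}, {24}, {2, 8}, {2, 24}, {8, 24}, {2, 8, 24}

P(A) has 8 subsets: ∅, {2}, {8}, {24}, {2, 8}, {2, 24}, {8, 24}, {2, 8, 24}


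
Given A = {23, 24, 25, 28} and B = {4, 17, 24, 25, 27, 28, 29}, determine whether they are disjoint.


Disjoint means A ∩ B = ∅.
A ∩ B = {24, 25, 28}
A ∩ B ≠ ∅, so A and B are NOT disjoint.

No, A and B are not disjoint (A ∩ B = {24, 25, 28})


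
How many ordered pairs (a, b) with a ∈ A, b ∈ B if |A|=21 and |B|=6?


|A × B| = |A| × |B|
= 21 × 6
= 126

|A × B| = 126


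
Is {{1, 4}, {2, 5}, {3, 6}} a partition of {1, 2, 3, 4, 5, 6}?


A partition requires: (1) non-empty parts, (2) pairwise disjoint, (3) union = U
Parts: {1, 4}, {2, 5}, {3, 6}
Union of parts: {1, 2, 3, 4, 5, 6}
U = {1, 2, 3, 4, 5, 6}
All non-empty? True
Pairwise disjoint? True
Covers U? True

Yes, valid partition


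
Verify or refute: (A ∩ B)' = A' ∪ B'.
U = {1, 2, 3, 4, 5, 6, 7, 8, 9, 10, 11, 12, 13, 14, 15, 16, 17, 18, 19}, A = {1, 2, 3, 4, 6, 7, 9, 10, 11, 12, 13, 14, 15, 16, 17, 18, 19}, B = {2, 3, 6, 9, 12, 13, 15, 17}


LHS: A ∩ B = {2, 3, 6, 9, 12, 13, 15, 17}
(A ∩ B)' = U \ (A ∩ B) = {1, 4, 5, 7, 8, 10, 11, 14, 16, 18, 19}
A' = {5, 8}, B' = {1, 4, 5, 7, 8, 10, 11, 14, 16, 18, 19}
Claimed RHS: A' ∪ B' = {1, 4, 5, 7, 8, 10, 11, 14, 16, 18, 19}
Identity is VALID: LHS = RHS = {1, 4, 5, 7, 8, 10, 11, 14, 16, 18, 19} ✓

Identity is valid. (A ∩ B)' = A' ∪ B' = {1, 4, 5, 7, 8, 10, 11, 14, 16, 18, 19}


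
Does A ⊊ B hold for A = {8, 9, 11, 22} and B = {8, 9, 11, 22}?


A ⊂ B requires: A ⊆ B AND A ≠ B.
A ⊆ B? Yes
A = B? Yes
A = B, so A is not a PROPER subset.

No, A is not a proper subset of B


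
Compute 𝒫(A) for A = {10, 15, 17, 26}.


|A| = 4, so |P(A)| = 2^4 = 16
Enumerate subsets by cardinality (0 to 4):
∅, {10}, {15}, {17}, {26}, {10, 15}, {10, 17}, {10, 26}, {15, 17}, {15, 26}, {17, 26}, {10, 15, 17}, {10, 15, 26}, {10, 17, 26}, {15, 17, 26}, {10, 15, 17, 26}

P(A) has 16 subsets: ∅, {10}, {15}, {17}, {26}, {10, 15}, {10, 17}, {10, 26}, {15, 17}, {15, 26}, {17, 26}, {10, 15, 17}, {10, 15, 26}, {10, 17, 26}, {15, 17, 26}, {10, 15, 17, 26}


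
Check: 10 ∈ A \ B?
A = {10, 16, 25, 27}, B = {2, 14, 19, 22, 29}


A = {10, 16, 25, 27}, B = {2, 14, 19, 22, 29}
A \ B = elements in A but not in B
A \ B = {10, 16, 25, 27}
Checking if 10 ∈ A \ B
10 is in A \ B → True

10 ∈ A \ B


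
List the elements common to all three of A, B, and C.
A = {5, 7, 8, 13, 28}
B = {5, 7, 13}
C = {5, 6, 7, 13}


A ∩ B = {5, 7, 13}
(A ∩ B) ∩ C = {5, 7, 13}

A ∩ B ∩ C = {5, 7, 13}


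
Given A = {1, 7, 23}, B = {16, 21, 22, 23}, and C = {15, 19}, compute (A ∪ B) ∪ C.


A ∪ B = {1, 7, 16, 21, 22, 23}
(A ∪ B) ∪ C = {1, 7, 15, 16, 19, 21, 22, 23}

A ∪ B ∪ C = {1, 7, 15, 16, 19, 21, 22, 23}


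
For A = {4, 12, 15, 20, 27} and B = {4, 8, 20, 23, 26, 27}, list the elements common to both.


A ∩ B = elements in both A and B
A = {4, 12, 15, 20, 27}
B = {4, 8, 20, 23, 26, 27}
A ∩ B = {4, 20, 27}

A ∩ B = {4, 20, 27}


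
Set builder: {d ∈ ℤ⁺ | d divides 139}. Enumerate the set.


Checking each candidate:
Condition: positive divisors of 139
Result = {1, 139}

{1, 139}


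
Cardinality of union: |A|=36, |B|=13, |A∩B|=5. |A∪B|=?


|A ∪ B| = |A| + |B| - |A ∩ B|
= 36 + 13 - 5
= 44

|A ∪ B| = 44


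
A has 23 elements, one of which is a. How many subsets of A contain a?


Subsets of A containing a correspond to subsets of A \ {a}, which has 22 elements.
Count = 2^(n-1) = 2^22
= 4194304

Number of subsets containing a = 4194304


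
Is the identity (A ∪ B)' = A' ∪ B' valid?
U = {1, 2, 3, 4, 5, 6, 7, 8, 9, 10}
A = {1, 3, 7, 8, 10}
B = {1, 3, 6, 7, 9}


LHS: A ∪ B = {1, 3, 6, 7, 8, 9, 10}
(A ∪ B)' = U \ (A ∪ B) = {2, 4, 5}
A' = {2, 4, 5, 6, 9}, B' = {2, 4, 5, 8, 10}
Claimed RHS: A' ∪ B' = {2, 4, 5, 6, 8, 9, 10}
Identity is INVALID: LHS = {2, 4, 5} but the RHS claimed here equals {2, 4, 5, 6, 8, 9, 10}. The correct form is (A ∪ B)' = A' ∩ B'.

Identity is invalid: (A ∪ B)' = {2, 4, 5} but A' ∪ B' = {2, 4, 5, 6, 8, 9, 10}. The correct De Morgan law is (A ∪ B)' = A' ∩ B'.


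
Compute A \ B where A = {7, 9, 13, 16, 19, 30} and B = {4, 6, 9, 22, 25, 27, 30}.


A \ B = elements in A but not in B
A = {7, 9, 13, 16, 19, 30}
B = {4, 6, 9, 22, 25, 27, 30}
Remove from A any elements in B
A \ B = {7, 13, 16, 19}

A \ B = {7, 13, 16, 19}


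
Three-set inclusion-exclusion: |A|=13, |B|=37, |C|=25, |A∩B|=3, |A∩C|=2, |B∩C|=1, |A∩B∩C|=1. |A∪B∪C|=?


|A∪B∪C| = |A|+|B|+|C| - |A∩B|-|A∩C|-|B∩C| + |A∩B∩C|
= 13+37+25 - 3-2-1 + 1
= 75 - 6 + 1
= 70

|A ∪ B ∪ C| = 70


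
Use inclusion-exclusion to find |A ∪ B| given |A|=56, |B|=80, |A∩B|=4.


|A ∪ B| = |A| + |B| - |A ∩ B|
= 56 + 80 - 4
= 132

|A ∪ B| = 132


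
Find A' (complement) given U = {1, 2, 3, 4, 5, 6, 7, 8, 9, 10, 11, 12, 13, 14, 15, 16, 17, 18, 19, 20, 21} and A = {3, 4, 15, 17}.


Aᶜ = U \ A = elements in U but not in A
U = {1, 2, 3, 4, 5, 6, 7, 8, 9, 10, 11, 12, 13, 14, 15, 16, 17, 18, 19, 20, 21}
A = {3, 4, 15, 17}
Aᶜ = {1, 2, 5, 6, 7, 8, 9, 10, 11, 12, 13, 14, 16, 18, 19, 20, 21}

Aᶜ = {1, 2, 5, 6, 7, 8, 9, 10, 11, 12, 13, 14, 16, 18, 19, 20, 21}


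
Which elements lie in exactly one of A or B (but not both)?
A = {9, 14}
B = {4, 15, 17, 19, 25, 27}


A △ B = (A \ B) ∪ (B \ A) = elements in exactly one of A or B
A \ B = {9, 14}
B \ A = {4, 15, 17, 19, 25, 27}
A △ B = {4, 9, 14, 15, 17, 19, 25, 27}

A △ B = {4, 9, 14, 15, 17, 19, 25, 27}


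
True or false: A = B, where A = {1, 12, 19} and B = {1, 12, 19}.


Two sets are equal iff they have exactly the same elements.
A = {1, 12, 19}
B = {1, 12, 19}
Same elements → A = B

Yes, A = B


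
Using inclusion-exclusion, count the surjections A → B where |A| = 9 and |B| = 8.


n = |A| = 9, k = |B| = 8. Surjections via inclusion-exclusion:
S(n,k) = Σ(-1)^i × C(k,i) × (k-i)^n, i=0 to k
i=0: (-1)^0×C(8,0)×8^9 = 134217728
i=1: (-1)^1×C(8,1)×7^9 = -322828856
i=2: (-1)^2×C(8,2)×6^9 = 282175488
i=3: (-1)^3×C(8,3)×5^9 = -109375000
i=4: (-1)^4×C(8,4)×4^9 = 18350080
i=5: (-1)^5×C(8,5)×3^9 = -1102248
i=6: (-1)^6×C(8,6)×2^9 = 14336
i=7: (-1)^7×C(8,7)×1^9 = -8
i=8: (-1)^8×C(8,8)×0^9 = 0
Total = 1451520

Number of surjections = 1451520


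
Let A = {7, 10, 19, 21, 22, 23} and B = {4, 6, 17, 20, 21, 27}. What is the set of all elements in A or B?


A ∪ B = all elements in A or B (or both)
A = {7, 10, 19, 21, 22, 23}
B = {4, 6, 17, 20, 21, 27}
A ∪ B = {4, 6, 7, 10, 17, 19, 20, 21, 22, 23, 27}

A ∪ B = {4, 6, 7, 10, 17, 19, 20, 21, 22, 23, 27}


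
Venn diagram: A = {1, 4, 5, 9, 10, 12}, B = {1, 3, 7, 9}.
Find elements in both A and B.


A = {1, 4, 5, 9, 10, 12}
B = {1, 3, 7, 9}
Region: in both A and B
Elements: {1, 9}

Elements in both A and B: {1, 9}


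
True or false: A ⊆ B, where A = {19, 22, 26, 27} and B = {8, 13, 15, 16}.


A ⊆ B means every element of A is in B.
Elements in A not in B: {19, 22, 26, 27}
So A ⊄ B.

No, A ⊄ B


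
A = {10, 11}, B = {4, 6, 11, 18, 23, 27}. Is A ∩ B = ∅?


Disjoint means A ∩ B = ∅.
A ∩ B = {11}
A ∩ B ≠ ∅, so A and B are NOT disjoint.

No, A and B are not disjoint (A ∩ B = {11})


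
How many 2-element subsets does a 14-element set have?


C(n,k) = n! / (k!(n-k)!)
C(14,2) = 14! / (2!12!)
= 91

C(14,2) = 91


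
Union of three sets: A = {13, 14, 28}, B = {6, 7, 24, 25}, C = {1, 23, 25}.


A ∪ B = {6, 7, 13, 14, 24, 25, 28}
(A ∪ B) ∪ C = {1, 6, 7, 13, 14, 23, 24, 25, 28}

A ∪ B ∪ C = {1, 6, 7, 13, 14, 23, 24, 25, 28}


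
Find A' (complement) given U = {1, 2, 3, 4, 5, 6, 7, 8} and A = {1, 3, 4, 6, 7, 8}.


Aᶜ = U \ A = elements in U but not in A
U = {1, 2, 3, 4, 5, 6, 7, 8}
A = {1, 3, 4, 6, 7, 8}
Aᶜ = {2, 5}

Aᶜ = {2, 5}


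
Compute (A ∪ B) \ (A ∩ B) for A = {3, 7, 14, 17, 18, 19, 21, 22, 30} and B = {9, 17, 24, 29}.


A △ B = (A \ B) ∪ (B \ A) = elements in exactly one of A or B
A \ B = {3, 7, 14, 18, 19, 21, 22, 30}
B \ A = {9, 24, 29}
A △ B = {3, 7, 9, 14, 18, 19, 21, 22, 24, 29, 30}

A △ B = {3, 7, 9, 14, 18, 19, 21, 22, 24, 29, 30}


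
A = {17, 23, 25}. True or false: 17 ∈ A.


A = {17, 23, 25}
Checking if 17 is in A
17 is in A → True

17 ∈ A


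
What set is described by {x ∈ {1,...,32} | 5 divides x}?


Checking each candidate:
Condition: multiples of 5 in {1,...,32}
Result = {5, 10, 15, 20, 25, 30}

{5, 10, 15, 20, 25, 30}


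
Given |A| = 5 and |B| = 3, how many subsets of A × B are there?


A relation from A to B is any subset of A × B.
|A × B| = 5 × 3 = 15
# relations = 2^|A × B| = 2^15 = 32768

Number of relations = 32768


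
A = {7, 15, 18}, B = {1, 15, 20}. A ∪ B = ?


A ∪ B = all elements in A or B (or both)
A = {7, 15, 18}
B = {1, 15, 20}
A ∪ B = {1, 7, 15, 18, 20}

A ∪ B = {1, 7, 15, 18, 20}


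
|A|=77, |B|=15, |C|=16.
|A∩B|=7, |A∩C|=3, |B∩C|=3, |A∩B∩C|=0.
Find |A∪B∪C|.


|A∪B∪C| = |A|+|B|+|C| - |A∩B|-|A∩C|-|B∩C| + |A∩B∩C|
= 77+15+16 - 7-3-3 + 0
= 108 - 13 + 0
= 95

|A ∪ B ∪ C| = 95


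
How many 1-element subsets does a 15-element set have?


C(n,k) = n! / (k!(n-k)!)
C(15,1) = 15! / (1!14!)
= 15

C(15,1) = 15


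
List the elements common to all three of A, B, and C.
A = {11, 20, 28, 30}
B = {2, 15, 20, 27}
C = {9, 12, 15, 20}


A ∩ B = {20}
(A ∩ B) ∩ C = {20}

A ∩ B ∩ C = {20}


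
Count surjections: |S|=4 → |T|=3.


n = |S| = 4, k = |T| = 3. Surjections via inclusion-exclusion:
S(n,k) = Σ(-1)^i × C(k,i) × (k-i)^n, i=0 to k
i=0: (-1)^0×C(3,0)×3^4 = 81
i=1: (-1)^1×C(3,1)×2^4 = -48
i=2: (-1)^2×C(3,2)×1^4 = 3
i=3: (-1)^3×C(3,3)×0^4 = 0
Total = 36

Number of surjections = 36


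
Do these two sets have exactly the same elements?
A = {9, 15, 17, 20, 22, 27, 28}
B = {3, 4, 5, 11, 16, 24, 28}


Two sets are equal iff they have exactly the same elements.
A = {9, 15, 17, 20, 22, 27, 28}
B = {3, 4, 5, 11, 16, 24, 28}
Differences: {3, 4, 5, 9, 11, 15, 16, 17, 20, 22, 24, 27}
A ≠ B

No, A ≠ B


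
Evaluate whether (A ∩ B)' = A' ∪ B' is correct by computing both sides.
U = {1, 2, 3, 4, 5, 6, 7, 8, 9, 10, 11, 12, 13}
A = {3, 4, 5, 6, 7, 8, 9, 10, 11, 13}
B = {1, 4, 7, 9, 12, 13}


LHS: A ∩ B = {4, 7, 9, 13}
(A ∩ B)' = U \ (A ∩ B) = {1, 2, 3, 5, 6, 8, 10, 11, 12}
A' = {1, 2, 12}, B' = {2, 3, 5, 6, 8, 10, 11}
Claimed RHS: A' ∪ B' = {1, 2, 3, 5, 6, 8, 10, 11, 12}
Identity is VALID: LHS = RHS = {1, 2, 3, 5, 6, 8, 10, 11, 12} ✓

Identity is valid. (A ∩ B)' = A' ∪ B' = {1, 2, 3, 5, 6, 8, 10, 11, 12}


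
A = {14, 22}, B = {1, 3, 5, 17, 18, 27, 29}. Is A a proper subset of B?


A ⊂ B requires: A ⊆ B AND A ≠ B.
A ⊆ B? No
A ⊄ B, so A is not a proper subset.

No, A is not a proper subset of B


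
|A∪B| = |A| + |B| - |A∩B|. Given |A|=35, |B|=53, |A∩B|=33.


|A ∪ B| = |A| + |B| - |A ∩ B|
= 35 + 53 - 33
= 55

|A ∪ B| = 55


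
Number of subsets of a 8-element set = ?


Number of subsets = 2^n
= 2^8
= 256

|P(A)| = 256


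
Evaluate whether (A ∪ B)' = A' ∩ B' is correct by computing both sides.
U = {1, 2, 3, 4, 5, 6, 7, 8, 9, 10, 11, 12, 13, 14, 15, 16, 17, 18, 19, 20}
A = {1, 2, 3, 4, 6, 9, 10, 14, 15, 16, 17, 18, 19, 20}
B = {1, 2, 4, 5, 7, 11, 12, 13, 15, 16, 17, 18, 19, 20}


LHS: A ∪ B = {1, 2, 3, 4, 5, 6, 7, 9, 10, 11, 12, 13, 14, 15, 16, 17, 18, 19, 20}
(A ∪ B)' = U \ (A ∪ B) = {8}
A' = {5, 7, 8, 11, 12, 13}, B' = {3, 6, 8, 9, 10, 14}
Claimed RHS: A' ∩ B' = {8}
Identity is VALID: LHS = RHS = {8} ✓

Identity is valid. (A ∪ B)' = A' ∩ B' = {8}


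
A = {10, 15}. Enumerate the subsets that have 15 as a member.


A subset of A contains 15 iff the remaining 1 elements form any subset of A \ {15}.
Count: 2^(n-1) = 2^1 = 2
Subsets containing 15: {15}, {10, 15}

Subsets containing 15 (2 total): {15}, {10, 15}


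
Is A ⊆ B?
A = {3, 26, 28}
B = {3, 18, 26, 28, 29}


A ⊆ B means every element of A is in B.
All elements of A are in B.
So A ⊆ B.

Yes, A ⊆ B


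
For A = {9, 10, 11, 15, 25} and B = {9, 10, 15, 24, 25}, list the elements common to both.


A ∩ B = elements in both A and B
A = {9, 10, 11, 15, 25}
B = {9, 10, 15, 24, 25}
A ∩ B = {9, 10, 15, 25}

A ∩ B = {9, 10, 15, 25}


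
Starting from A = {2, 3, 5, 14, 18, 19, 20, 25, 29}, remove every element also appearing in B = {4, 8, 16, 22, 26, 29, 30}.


A \ B = elements in A but not in B
A = {2, 3, 5, 14, 18, 19, 20, 25, 29}
B = {4, 8, 16, 22, 26, 29, 30}
Remove from A any elements in B
A \ B = {2, 3, 5, 14, 18, 19, 20, 25}

A \ B = {2, 3, 5, 14, 18, 19, 20, 25}


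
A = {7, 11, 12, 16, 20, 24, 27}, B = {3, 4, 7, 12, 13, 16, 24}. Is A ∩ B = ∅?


Disjoint means A ∩ B = ∅.
A ∩ B = {7, 12, 16, 24}
A ∩ B ≠ ∅, so A and B are NOT disjoint.

No, A and B are not disjoint (A ∩ B = {7, 12, 16, 24})


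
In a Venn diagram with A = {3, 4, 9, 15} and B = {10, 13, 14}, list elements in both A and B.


A = {3, 4, 9, 15}
B = {10, 13, 14}
Region: in both A and B
Elements: ∅

Elements in both A and B: ∅


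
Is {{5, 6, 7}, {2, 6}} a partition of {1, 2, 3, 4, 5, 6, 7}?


A partition requires: (1) non-empty parts, (2) pairwise disjoint, (3) union = U
Parts: {5, 6, 7}, {2, 6}
Union of parts: {2, 5, 6, 7}
U = {1, 2, 3, 4, 5, 6, 7}
All non-empty? True
Pairwise disjoint? False
Covers U? False

No, not a valid partition


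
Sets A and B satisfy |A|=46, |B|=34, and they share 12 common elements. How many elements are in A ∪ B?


|A ∪ B| = |A| + |B| - |A ∩ B|
= 46 + 34 - 12
= 68

|A ∪ B| = 68


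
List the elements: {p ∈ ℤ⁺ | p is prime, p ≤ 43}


Checking each candidate:
Condition: primes ≤ 43
Result = {2, 3, 5, 7, 11, 13, 17, 19, 23, 29, 31, 37, 41, 43}

{2, 3, 5, 7, 11, 13, 17, 19, 23, 29, 31, 37, 41, 43}


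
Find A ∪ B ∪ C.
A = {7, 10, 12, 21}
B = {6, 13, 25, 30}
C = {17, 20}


A ∪ B = {6, 7, 10, 12, 13, 21, 25, 30}
(A ∪ B) ∪ C = {6, 7, 10, 12, 13, 17, 20, 21, 25, 30}

A ∪ B ∪ C = {6, 7, 10, 12, 13, 17, 20, 21, 25, 30}


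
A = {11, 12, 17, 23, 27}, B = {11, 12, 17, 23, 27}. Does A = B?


Two sets are equal iff they have exactly the same elements.
A = {11, 12, 17, 23, 27}
B = {11, 12, 17, 23, 27}
Same elements → A = B

Yes, A = B


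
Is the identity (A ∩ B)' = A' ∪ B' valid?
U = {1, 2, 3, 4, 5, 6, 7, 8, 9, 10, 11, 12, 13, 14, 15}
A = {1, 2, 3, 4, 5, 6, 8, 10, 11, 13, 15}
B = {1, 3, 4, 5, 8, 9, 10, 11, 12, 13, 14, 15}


LHS: A ∩ B = {1, 3, 4, 5, 8, 10, 11, 13, 15}
(A ∩ B)' = U \ (A ∩ B) = {2, 6, 7, 9, 12, 14}
A' = {7, 9, 12, 14}, B' = {2, 6, 7}
Claimed RHS: A' ∪ B' = {2, 6, 7, 9, 12, 14}
Identity is VALID: LHS = RHS = {2, 6, 7, 9, 12, 14} ✓

Identity is valid. (A ∩ B)' = A' ∪ B' = {2, 6, 7, 9, 12, 14}


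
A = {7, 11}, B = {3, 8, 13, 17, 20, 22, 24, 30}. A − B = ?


A \ B = elements in A but not in B
A = {7, 11}
B = {3, 8, 13, 17, 20, 22, 24, 30}
Remove from A any elements in B
A \ B = {7, 11}

A \ B = {7, 11}


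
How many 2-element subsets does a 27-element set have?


C(n,k) = n! / (k!(n-k)!)
C(27,2) = 27! / (2!25!)
= 351

C(27,2) = 351


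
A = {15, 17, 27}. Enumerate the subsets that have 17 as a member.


A subset of A contains 17 iff the remaining 2 elements form any subset of A \ {17}.
Count: 2^(n-1) = 2^2 = 4
Subsets containing 17: {17}, {15, 17}, {17, 27}, {15, 17, 27}

Subsets containing 17 (4 total): {17}, {15, 17}, {17, 27}, {15, 17, 27}


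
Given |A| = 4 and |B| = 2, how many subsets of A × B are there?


A relation from A to B is any subset of A × B.
|A × B| = 4 × 2 = 8
# relations = 2^|A × B| = 2^8 = 256

Number of relations = 256


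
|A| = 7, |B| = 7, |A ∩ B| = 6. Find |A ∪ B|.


|A ∪ B| = |A| + |B| - |A ∩ B|
= 7 + 7 - 6
= 8

|A ∪ B| = 8


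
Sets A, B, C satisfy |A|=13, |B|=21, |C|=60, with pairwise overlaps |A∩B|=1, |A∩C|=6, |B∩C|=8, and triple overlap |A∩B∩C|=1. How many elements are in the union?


|A∪B∪C| = |A|+|B|+|C| - |A∩B|-|A∩C|-|B∩C| + |A∩B∩C|
= 13+21+60 - 1-6-8 + 1
= 94 - 15 + 1
= 80

|A ∪ B ∪ C| = 80


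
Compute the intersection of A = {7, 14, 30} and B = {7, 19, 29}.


A ∩ B = elements in both A and B
A = {7, 14, 30}
B = {7, 19, 29}
A ∩ B = {7}

A ∩ B = {7}


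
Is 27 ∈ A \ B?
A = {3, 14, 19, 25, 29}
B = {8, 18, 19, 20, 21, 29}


A = {3, 14, 19, 25, 29}, B = {8, 18, 19, 20, 21, 29}
A \ B = elements in A but not in B
A \ B = {3, 14, 25}
Checking if 27 ∈ A \ B
27 is not in A \ B → False

27 ∉ A \ B


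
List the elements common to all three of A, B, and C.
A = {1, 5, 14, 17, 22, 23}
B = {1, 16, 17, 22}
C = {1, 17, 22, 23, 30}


A ∩ B = {1, 17, 22}
(A ∩ B) ∩ C = {1, 17, 22}

A ∩ B ∩ C = {1, 17, 22}


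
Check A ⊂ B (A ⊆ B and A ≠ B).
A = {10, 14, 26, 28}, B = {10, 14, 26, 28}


A ⊂ B requires: A ⊆ B AND A ≠ B.
A ⊆ B? Yes
A = B? Yes
A = B, so A is not a PROPER subset.

No, A is not a proper subset of B


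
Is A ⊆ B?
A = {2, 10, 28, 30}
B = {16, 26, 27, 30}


A ⊆ B means every element of A is in B.
Elements in A not in B: {2, 10, 28}
So A ⊄ B.

No, A ⊄ B


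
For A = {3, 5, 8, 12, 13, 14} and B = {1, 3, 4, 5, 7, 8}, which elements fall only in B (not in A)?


A = {3, 5, 8, 12, 13, 14}
B = {1, 3, 4, 5, 7, 8}
Region: only in B (not in A)
Elements: {1, 4, 7}

Elements only in B (not in A): {1, 4, 7}


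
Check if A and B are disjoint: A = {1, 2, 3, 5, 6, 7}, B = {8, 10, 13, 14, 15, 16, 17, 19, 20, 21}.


Disjoint means A ∩ B = ∅.
A ∩ B = ∅
A ∩ B = ∅, so A and B are disjoint.

Yes, A and B are disjoint


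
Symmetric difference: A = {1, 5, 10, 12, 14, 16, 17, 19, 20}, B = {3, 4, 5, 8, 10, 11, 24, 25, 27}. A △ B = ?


A △ B = (A \ B) ∪ (B \ A) = elements in exactly one of A or B
A \ B = {1, 12, 14, 16, 17, 19, 20}
B \ A = {3, 4, 8, 11, 24, 25, 27}
A △ B = {1, 3, 4, 8, 11, 12, 14, 16, 17, 19, 20, 24, 25, 27}

A △ B = {1, 3, 4, 8, 11, 12, 14, 16, 17, 19, 20, 24, 25, 27}
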